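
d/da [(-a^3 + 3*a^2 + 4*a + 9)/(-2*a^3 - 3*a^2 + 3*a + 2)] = (9*a^4 + 10*a^3 + 69*a^2 + 66*a - 19)/(4*a^6 + 12*a^5 - 3*a^4 - 26*a^3 - 3*a^2 + 12*a + 4)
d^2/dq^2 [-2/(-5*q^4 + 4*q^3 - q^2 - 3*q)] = 4*(q*(-30*q^2 + 12*q - 1)*(5*q^3 - 4*q^2 + q + 3) + (20*q^3 - 12*q^2 + 2*q + 3)^2)/(q^3*(5*q^3 - 4*q^2 + q + 3)^3)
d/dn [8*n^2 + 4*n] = 16*n + 4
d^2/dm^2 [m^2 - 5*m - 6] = 2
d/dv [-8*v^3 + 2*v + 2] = 2 - 24*v^2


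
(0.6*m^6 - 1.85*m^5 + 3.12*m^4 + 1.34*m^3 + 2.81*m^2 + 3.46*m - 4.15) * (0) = 0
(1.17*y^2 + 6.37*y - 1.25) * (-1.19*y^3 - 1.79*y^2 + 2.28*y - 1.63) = -1.3923*y^5 - 9.6746*y^4 - 7.2472*y^3 + 14.854*y^2 - 13.2331*y + 2.0375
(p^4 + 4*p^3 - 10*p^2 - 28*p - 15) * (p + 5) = p^5 + 9*p^4 + 10*p^3 - 78*p^2 - 155*p - 75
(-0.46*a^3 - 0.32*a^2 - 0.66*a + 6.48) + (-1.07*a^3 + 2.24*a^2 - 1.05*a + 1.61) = -1.53*a^3 + 1.92*a^2 - 1.71*a + 8.09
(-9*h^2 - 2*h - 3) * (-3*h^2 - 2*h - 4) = 27*h^4 + 24*h^3 + 49*h^2 + 14*h + 12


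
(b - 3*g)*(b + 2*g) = b^2 - b*g - 6*g^2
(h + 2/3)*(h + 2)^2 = h^3 + 14*h^2/3 + 20*h/3 + 8/3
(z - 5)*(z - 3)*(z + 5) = z^3 - 3*z^2 - 25*z + 75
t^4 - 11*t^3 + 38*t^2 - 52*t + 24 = (t - 6)*(t - 2)^2*(t - 1)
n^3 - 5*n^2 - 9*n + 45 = (n - 5)*(n - 3)*(n + 3)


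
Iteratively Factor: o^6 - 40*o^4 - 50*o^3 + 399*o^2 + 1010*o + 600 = (o + 3)*(o^5 - 3*o^4 - 31*o^3 + 43*o^2 + 270*o + 200) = (o - 5)*(o + 3)*(o^4 + 2*o^3 - 21*o^2 - 62*o - 40) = (o - 5)*(o + 2)*(o + 3)*(o^3 - 21*o - 20) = (o - 5)^2*(o + 2)*(o + 3)*(o^2 + 5*o + 4) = (o - 5)^2*(o + 2)*(o + 3)*(o + 4)*(o + 1)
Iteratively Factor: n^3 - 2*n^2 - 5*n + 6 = (n + 2)*(n^2 - 4*n + 3) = (n - 1)*(n + 2)*(n - 3)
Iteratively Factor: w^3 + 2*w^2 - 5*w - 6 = (w + 1)*(w^2 + w - 6) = (w + 1)*(w + 3)*(w - 2)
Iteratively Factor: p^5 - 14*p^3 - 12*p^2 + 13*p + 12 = (p - 4)*(p^4 + 4*p^3 + 2*p^2 - 4*p - 3) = (p - 4)*(p + 1)*(p^3 + 3*p^2 - p - 3) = (p - 4)*(p - 1)*(p + 1)*(p^2 + 4*p + 3) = (p - 4)*(p - 1)*(p + 1)*(p + 3)*(p + 1)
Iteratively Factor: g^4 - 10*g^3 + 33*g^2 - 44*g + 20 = (g - 5)*(g^3 - 5*g^2 + 8*g - 4) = (g - 5)*(g - 2)*(g^2 - 3*g + 2) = (g - 5)*(g - 2)^2*(g - 1)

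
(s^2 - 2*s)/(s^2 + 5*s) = (s - 2)/(s + 5)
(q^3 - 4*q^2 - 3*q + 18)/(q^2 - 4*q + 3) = (q^2 - q - 6)/(q - 1)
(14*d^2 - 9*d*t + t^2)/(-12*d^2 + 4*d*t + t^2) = (-7*d + t)/(6*d + t)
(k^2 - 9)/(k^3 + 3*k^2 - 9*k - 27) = 1/(k + 3)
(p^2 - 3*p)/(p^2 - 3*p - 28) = p*(3 - p)/(-p^2 + 3*p + 28)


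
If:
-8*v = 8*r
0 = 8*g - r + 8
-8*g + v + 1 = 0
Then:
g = -7/16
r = 9/2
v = -9/2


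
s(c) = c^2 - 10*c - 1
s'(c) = 2*c - 10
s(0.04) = -1.40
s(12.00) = 23.00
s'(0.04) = -9.92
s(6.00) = -25.00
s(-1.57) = 17.16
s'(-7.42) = -24.84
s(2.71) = -20.76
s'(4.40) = -1.20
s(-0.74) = 6.95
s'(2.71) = -4.58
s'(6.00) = 2.00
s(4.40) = -25.64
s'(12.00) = 14.00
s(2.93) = -21.72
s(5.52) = -25.73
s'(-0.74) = -11.48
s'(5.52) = 1.04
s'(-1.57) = -13.14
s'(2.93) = -4.14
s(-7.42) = 128.26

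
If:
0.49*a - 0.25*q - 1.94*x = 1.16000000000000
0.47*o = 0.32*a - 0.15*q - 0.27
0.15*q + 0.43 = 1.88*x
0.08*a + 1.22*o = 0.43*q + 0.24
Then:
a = 28.39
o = 9.05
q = 30.40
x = 2.65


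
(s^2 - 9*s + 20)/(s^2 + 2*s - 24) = (s - 5)/(s + 6)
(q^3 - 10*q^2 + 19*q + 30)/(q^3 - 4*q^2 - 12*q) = (q^2 - 4*q - 5)/(q*(q + 2))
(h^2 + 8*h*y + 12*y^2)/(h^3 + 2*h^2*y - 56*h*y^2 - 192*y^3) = (-h - 2*y)/(-h^2 + 4*h*y + 32*y^2)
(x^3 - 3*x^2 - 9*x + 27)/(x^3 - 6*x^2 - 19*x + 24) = (x^2 - 6*x + 9)/(x^2 - 9*x + 8)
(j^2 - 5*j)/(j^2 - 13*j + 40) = j/(j - 8)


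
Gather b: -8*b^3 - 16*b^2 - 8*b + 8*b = -8*b^3 - 16*b^2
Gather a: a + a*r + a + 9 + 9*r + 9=a*(r + 2) + 9*r + 18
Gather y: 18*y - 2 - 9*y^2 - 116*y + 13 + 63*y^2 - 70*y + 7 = 54*y^2 - 168*y + 18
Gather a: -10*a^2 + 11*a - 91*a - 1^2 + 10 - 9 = -10*a^2 - 80*a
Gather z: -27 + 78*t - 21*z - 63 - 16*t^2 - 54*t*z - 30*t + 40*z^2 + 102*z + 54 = -16*t^2 + 48*t + 40*z^2 + z*(81 - 54*t) - 36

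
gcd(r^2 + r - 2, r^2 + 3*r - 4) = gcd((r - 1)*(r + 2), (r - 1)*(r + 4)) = r - 1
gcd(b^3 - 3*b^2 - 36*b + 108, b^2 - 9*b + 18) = b^2 - 9*b + 18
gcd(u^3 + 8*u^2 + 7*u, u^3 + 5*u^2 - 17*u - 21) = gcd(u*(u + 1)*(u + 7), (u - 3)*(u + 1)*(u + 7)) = u^2 + 8*u + 7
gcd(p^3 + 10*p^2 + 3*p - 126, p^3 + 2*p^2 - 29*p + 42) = p^2 + 4*p - 21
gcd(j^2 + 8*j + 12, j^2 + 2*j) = j + 2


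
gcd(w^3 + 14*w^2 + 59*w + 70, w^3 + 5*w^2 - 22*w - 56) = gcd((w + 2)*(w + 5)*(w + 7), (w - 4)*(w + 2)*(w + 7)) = w^2 + 9*w + 14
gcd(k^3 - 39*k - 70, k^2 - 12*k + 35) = k - 7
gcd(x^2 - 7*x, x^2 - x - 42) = x - 7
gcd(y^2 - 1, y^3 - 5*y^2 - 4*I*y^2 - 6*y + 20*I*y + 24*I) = y + 1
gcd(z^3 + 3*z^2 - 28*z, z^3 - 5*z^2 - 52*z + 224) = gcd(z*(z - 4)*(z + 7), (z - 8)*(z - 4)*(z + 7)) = z^2 + 3*z - 28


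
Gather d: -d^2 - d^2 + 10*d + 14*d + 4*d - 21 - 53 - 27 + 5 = -2*d^2 + 28*d - 96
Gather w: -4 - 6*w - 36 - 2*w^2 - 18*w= -2*w^2 - 24*w - 40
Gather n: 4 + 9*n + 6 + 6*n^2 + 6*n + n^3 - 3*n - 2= n^3 + 6*n^2 + 12*n + 8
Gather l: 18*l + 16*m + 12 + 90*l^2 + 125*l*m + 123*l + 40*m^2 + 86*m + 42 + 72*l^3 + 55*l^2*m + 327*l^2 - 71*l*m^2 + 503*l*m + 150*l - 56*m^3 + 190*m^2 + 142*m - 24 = 72*l^3 + l^2*(55*m + 417) + l*(-71*m^2 + 628*m + 291) - 56*m^3 + 230*m^2 + 244*m + 30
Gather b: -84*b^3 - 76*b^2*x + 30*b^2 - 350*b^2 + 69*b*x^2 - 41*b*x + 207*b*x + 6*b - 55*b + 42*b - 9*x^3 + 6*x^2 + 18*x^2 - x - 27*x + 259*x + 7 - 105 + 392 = -84*b^3 + b^2*(-76*x - 320) + b*(69*x^2 + 166*x - 7) - 9*x^3 + 24*x^2 + 231*x + 294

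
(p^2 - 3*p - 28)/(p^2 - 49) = (p + 4)/(p + 7)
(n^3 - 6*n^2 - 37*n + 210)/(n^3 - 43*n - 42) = (n - 5)/(n + 1)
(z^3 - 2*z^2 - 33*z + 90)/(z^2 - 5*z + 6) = (z^2 + z - 30)/(z - 2)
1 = 1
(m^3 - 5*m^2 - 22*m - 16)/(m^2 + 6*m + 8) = (m^2 - 7*m - 8)/(m + 4)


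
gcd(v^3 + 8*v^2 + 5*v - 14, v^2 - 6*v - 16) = v + 2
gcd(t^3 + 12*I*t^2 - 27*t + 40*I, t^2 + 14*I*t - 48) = t + 8*I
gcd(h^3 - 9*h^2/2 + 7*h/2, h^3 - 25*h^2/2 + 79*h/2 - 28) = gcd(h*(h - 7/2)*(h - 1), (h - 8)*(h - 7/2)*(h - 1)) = h^2 - 9*h/2 + 7/2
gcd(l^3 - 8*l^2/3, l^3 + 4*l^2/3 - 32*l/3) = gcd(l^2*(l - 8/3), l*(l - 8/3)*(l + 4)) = l^2 - 8*l/3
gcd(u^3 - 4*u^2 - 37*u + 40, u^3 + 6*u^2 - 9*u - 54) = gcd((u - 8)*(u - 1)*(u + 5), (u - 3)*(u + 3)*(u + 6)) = 1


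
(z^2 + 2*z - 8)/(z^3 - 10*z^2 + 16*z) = (z + 4)/(z*(z - 8))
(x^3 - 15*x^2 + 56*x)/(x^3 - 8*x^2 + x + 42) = x*(x - 8)/(x^2 - x - 6)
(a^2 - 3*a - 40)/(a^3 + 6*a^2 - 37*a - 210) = (a - 8)/(a^2 + a - 42)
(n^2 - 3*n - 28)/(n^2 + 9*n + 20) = (n - 7)/(n + 5)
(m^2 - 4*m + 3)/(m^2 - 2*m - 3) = (m - 1)/(m + 1)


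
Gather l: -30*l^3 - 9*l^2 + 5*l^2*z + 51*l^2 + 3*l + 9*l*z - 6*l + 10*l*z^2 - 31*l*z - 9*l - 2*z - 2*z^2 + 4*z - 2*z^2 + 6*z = -30*l^3 + l^2*(5*z + 42) + l*(10*z^2 - 22*z - 12) - 4*z^2 + 8*z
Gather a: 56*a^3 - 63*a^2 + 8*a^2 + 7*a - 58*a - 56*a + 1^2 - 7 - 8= 56*a^3 - 55*a^2 - 107*a - 14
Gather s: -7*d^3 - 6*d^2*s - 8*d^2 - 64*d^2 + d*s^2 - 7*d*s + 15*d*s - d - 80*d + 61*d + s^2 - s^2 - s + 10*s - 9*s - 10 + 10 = -7*d^3 - 72*d^2 + d*s^2 - 20*d + s*(-6*d^2 + 8*d)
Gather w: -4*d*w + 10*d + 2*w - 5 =10*d + w*(2 - 4*d) - 5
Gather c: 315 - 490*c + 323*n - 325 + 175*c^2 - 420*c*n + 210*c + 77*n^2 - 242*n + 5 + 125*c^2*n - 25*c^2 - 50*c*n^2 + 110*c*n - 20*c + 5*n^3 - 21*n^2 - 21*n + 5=c^2*(125*n + 150) + c*(-50*n^2 - 310*n - 300) + 5*n^3 + 56*n^2 + 60*n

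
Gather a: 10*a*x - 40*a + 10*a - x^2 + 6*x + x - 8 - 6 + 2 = a*(10*x - 30) - x^2 + 7*x - 12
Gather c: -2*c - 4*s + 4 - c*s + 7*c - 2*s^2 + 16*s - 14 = c*(5 - s) - 2*s^2 + 12*s - 10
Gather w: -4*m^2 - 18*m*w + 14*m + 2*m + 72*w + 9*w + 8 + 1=-4*m^2 + 16*m + w*(81 - 18*m) + 9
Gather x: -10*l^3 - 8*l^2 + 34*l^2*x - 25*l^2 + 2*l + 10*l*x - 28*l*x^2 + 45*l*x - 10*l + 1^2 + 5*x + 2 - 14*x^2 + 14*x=-10*l^3 - 33*l^2 - 8*l + x^2*(-28*l - 14) + x*(34*l^2 + 55*l + 19) + 3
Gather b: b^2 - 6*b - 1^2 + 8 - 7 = b^2 - 6*b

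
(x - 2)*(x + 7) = x^2 + 5*x - 14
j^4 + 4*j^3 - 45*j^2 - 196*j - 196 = (j - 7)*(j + 2)^2*(j + 7)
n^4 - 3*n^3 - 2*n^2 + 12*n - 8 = (n - 2)^2*(n - 1)*(n + 2)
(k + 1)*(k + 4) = k^2 + 5*k + 4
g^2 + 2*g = g*(g + 2)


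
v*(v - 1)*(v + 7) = v^3 + 6*v^2 - 7*v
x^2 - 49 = (x - 7)*(x + 7)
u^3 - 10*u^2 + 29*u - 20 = (u - 5)*(u - 4)*(u - 1)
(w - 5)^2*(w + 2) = w^3 - 8*w^2 + 5*w + 50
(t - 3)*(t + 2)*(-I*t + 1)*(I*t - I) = t^4 - 2*t^3 + I*t^3 - 5*t^2 - 2*I*t^2 + 6*t - 5*I*t + 6*I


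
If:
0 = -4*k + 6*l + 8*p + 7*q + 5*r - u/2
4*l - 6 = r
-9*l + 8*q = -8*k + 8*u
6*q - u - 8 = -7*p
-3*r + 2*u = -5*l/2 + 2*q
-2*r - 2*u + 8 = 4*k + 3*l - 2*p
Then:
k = 248/9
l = 56/9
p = 44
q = -503/9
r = 170/9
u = -106/3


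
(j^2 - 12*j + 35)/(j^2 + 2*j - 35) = (j - 7)/(j + 7)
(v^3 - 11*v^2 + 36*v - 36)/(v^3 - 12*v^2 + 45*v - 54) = (v - 2)/(v - 3)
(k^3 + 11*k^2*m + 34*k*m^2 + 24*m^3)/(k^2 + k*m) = k + 10*m + 24*m^2/k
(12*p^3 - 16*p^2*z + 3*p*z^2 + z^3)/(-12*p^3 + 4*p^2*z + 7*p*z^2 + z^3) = (-2*p + z)/(2*p + z)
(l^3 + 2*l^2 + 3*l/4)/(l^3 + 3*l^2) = (l^2 + 2*l + 3/4)/(l*(l + 3))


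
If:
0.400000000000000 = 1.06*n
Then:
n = 0.38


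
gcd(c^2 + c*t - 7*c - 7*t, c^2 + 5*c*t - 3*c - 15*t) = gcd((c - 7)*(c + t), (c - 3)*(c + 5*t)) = 1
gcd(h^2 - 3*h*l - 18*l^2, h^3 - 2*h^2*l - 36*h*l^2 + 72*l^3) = h - 6*l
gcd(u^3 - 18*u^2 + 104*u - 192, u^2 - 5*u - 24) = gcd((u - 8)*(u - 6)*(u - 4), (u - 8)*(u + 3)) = u - 8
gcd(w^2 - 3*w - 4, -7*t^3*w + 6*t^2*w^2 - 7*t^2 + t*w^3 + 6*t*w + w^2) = 1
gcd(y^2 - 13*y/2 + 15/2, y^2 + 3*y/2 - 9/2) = y - 3/2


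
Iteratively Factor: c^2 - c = (c - 1)*(c)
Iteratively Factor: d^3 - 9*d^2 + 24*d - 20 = (d - 2)*(d^2 - 7*d + 10) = (d - 5)*(d - 2)*(d - 2)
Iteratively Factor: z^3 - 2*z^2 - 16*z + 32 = (z - 4)*(z^2 + 2*z - 8) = (z - 4)*(z - 2)*(z + 4)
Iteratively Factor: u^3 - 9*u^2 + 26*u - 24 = (u - 4)*(u^2 - 5*u + 6) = (u - 4)*(u - 3)*(u - 2)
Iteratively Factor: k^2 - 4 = (k + 2)*(k - 2)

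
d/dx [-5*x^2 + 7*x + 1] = 7 - 10*x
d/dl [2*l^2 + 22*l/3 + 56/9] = 4*l + 22/3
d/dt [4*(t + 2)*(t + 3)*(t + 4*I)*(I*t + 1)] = 16*I*t^3 + t^2*(-36 + 60*I) + t*(-120 + 80*I) - 72 + 80*I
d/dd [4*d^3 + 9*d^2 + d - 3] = 12*d^2 + 18*d + 1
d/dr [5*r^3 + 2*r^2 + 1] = r*(15*r + 4)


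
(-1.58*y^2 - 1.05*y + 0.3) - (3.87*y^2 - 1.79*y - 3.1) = -5.45*y^2 + 0.74*y + 3.4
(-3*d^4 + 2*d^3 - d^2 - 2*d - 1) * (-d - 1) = 3*d^5 + d^4 - d^3 + 3*d^2 + 3*d + 1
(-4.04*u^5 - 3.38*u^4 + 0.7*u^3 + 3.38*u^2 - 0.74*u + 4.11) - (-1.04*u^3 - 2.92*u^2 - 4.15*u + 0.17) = -4.04*u^5 - 3.38*u^4 + 1.74*u^3 + 6.3*u^2 + 3.41*u + 3.94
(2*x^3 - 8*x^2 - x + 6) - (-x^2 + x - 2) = 2*x^3 - 7*x^2 - 2*x + 8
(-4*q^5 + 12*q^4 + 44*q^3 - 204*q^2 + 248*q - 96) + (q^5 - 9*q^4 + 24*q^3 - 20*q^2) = -3*q^5 + 3*q^4 + 68*q^3 - 224*q^2 + 248*q - 96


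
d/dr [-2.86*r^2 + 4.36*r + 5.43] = 4.36 - 5.72*r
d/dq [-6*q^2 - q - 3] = -12*q - 1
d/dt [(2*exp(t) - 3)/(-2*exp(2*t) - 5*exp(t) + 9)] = (4*exp(2*t) - 12*exp(t) + 3)*exp(t)/(4*exp(4*t) + 20*exp(3*t) - 11*exp(2*t) - 90*exp(t) + 81)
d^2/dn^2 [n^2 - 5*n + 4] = 2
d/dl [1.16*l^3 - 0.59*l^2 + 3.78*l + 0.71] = 3.48*l^2 - 1.18*l + 3.78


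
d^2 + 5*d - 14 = (d - 2)*(d + 7)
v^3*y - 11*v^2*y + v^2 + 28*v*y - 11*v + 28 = (v - 7)*(v - 4)*(v*y + 1)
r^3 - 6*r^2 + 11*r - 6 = (r - 3)*(r - 2)*(r - 1)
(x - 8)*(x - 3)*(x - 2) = x^3 - 13*x^2 + 46*x - 48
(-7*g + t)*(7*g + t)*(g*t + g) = -49*g^3*t - 49*g^3 + g*t^3 + g*t^2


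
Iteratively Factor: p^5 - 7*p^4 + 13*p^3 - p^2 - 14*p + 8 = (p - 2)*(p^4 - 5*p^3 + 3*p^2 + 5*p - 4) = (p - 2)*(p - 1)*(p^3 - 4*p^2 - p + 4) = (p - 4)*(p - 2)*(p - 1)*(p^2 - 1) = (p - 4)*(p - 2)*(p - 1)^2*(p + 1)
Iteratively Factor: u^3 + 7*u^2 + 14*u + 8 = (u + 2)*(u^2 + 5*u + 4) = (u + 2)*(u + 4)*(u + 1)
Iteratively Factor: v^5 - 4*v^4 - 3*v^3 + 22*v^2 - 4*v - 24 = (v - 2)*(v^4 - 2*v^3 - 7*v^2 + 8*v + 12) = (v - 2)*(v + 1)*(v^3 - 3*v^2 - 4*v + 12) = (v - 2)^2*(v + 1)*(v^2 - v - 6) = (v - 3)*(v - 2)^2*(v + 1)*(v + 2)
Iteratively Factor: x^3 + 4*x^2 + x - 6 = (x + 2)*(x^2 + 2*x - 3) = (x - 1)*(x + 2)*(x + 3)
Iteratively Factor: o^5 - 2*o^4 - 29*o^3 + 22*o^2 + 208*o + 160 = (o - 4)*(o^4 + 2*o^3 - 21*o^2 - 62*o - 40) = (o - 4)*(o + 2)*(o^3 - 21*o - 20) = (o - 5)*(o - 4)*(o + 2)*(o^2 + 5*o + 4) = (o - 5)*(o - 4)*(o + 2)*(o + 4)*(o + 1)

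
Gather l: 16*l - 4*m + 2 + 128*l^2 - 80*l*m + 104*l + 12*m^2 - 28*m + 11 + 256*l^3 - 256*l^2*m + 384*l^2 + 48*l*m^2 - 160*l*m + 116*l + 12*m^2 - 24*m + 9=256*l^3 + l^2*(512 - 256*m) + l*(48*m^2 - 240*m + 236) + 24*m^2 - 56*m + 22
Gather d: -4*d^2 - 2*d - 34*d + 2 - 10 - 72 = -4*d^2 - 36*d - 80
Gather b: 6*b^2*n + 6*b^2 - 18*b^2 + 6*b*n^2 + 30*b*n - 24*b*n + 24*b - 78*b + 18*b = b^2*(6*n - 12) + b*(6*n^2 + 6*n - 36)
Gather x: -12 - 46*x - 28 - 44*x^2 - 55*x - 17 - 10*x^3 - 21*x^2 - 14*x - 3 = -10*x^3 - 65*x^2 - 115*x - 60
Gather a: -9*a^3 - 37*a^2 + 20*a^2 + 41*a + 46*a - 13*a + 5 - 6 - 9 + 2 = -9*a^3 - 17*a^2 + 74*a - 8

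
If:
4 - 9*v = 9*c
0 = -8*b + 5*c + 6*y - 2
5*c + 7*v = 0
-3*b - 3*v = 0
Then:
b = 10/9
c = 14/9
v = -10/9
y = 14/27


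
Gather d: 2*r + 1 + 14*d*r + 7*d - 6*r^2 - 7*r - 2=d*(14*r + 7) - 6*r^2 - 5*r - 1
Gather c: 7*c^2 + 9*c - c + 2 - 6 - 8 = 7*c^2 + 8*c - 12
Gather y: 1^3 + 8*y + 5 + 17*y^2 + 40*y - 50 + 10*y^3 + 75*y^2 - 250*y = 10*y^3 + 92*y^2 - 202*y - 44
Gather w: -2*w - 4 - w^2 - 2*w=-w^2 - 4*w - 4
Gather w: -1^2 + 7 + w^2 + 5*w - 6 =w^2 + 5*w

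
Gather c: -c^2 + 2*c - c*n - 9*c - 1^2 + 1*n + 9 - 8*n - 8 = -c^2 + c*(-n - 7) - 7*n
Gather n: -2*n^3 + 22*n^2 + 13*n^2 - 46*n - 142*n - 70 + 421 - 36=-2*n^3 + 35*n^2 - 188*n + 315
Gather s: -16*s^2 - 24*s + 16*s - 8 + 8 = -16*s^2 - 8*s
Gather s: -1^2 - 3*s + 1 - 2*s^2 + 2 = -2*s^2 - 3*s + 2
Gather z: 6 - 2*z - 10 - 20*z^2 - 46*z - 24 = -20*z^2 - 48*z - 28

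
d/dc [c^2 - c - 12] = 2*c - 1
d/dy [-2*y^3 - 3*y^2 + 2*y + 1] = -6*y^2 - 6*y + 2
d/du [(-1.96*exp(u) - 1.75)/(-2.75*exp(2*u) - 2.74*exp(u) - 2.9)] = (-5.39*exp(2*u) - 9.625*exp(u) + 0.889)*exp(u)/(7.5625*exp(4*u) + 15.07*exp(3*u) + 23.4576*exp(2*u) + 15.892*exp(u) + 8.41)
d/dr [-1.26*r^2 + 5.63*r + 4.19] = 5.63 - 2.52*r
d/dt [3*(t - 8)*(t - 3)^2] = 3*(t - 3)*(3*t - 19)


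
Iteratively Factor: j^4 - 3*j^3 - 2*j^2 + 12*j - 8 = (j - 2)*(j^3 - j^2 - 4*j + 4) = (j - 2)^2*(j^2 + j - 2) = (j - 2)^2*(j + 2)*(j - 1)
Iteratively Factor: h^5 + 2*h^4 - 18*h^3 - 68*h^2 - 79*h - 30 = (h + 1)*(h^4 + h^3 - 19*h^2 - 49*h - 30) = (h + 1)*(h + 2)*(h^3 - h^2 - 17*h - 15) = (h + 1)^2*(h + 2)*(h^2 - 2*h - 15) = (h - 5)*(h + 1)^2*(h + 2)*(h + 3)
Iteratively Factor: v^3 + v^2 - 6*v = (v)*(v^2 + v - 6) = v*(v + 3)*(v - 2)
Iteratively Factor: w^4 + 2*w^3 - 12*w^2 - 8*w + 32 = (w - 2)*(w^3 + 4*w^2 - 4*w - 16) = (w - 2)*(w + 2)*(w^2 + 2*w - 8) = (w - 2)*(w + 2)*(w + 4)*(w - 2)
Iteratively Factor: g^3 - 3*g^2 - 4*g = (g)*(g^2 - 3*g - 4) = g*(g + 1)*(g - 4)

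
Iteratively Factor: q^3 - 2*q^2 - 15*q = (q - 5)*(q^2 + 3*q) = (q - 5)*(q + 3)*(q)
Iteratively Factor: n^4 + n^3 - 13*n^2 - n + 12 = (n - 3)*(n^3 + 4*n^2 - n - 4) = (n - 3)*(n - 1)*(n^2 + 5*n + 4) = (n - 3)*(n - 1)*(n + 4)*(n + 1)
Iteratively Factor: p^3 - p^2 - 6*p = (p + 2)*(p^2 - 3*p) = p*(p + 2)*(p - 3)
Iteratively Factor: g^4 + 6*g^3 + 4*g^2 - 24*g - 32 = (g + 2)*(g^3 + 4*g^2 - 4*g - 16) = (g + 2)^2*(g^2 + 2*g - 8) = (g - 2)*(g + 2)^2*(g + 4)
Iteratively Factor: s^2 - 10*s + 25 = (s - 5)*(s - 5)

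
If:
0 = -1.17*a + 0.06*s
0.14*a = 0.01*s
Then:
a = 0.00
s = 0.00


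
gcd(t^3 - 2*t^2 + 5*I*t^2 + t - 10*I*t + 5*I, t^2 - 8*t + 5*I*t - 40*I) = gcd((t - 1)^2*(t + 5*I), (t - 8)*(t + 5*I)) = t + 5*I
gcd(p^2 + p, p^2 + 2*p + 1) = p + 1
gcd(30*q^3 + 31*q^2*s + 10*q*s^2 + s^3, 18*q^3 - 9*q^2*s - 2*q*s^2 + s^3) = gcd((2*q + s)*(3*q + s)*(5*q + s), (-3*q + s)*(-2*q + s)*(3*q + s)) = 3*q + s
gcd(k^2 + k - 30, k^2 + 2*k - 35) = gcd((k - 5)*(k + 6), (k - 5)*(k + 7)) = k - 5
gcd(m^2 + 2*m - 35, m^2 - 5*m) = m - 5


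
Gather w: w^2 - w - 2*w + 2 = w^2 - 3*w + 2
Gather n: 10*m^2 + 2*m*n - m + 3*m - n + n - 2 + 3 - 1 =10*m^2 + 2*m*n + 2*m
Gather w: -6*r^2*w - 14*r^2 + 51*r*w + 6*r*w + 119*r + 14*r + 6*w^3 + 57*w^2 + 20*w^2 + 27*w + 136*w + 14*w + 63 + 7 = -14*r^2 + 133*r + 6*w^3 + 77*w^2 + w*(-6*r^2 + 57*r + 177) + 70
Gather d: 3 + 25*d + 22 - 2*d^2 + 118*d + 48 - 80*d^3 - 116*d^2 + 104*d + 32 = -80*d^3 - 118*d^2 + 247*d + 105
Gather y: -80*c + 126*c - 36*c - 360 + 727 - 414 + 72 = 10*c + 25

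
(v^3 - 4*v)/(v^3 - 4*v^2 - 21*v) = (4 - v^2)/(-v^2 + 4*v + 21)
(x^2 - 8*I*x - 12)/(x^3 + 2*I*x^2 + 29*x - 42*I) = (x - 6*I)/(x^2 + 4*I*x + 21)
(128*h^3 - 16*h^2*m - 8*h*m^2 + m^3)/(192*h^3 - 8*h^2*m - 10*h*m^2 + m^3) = (4*h - m)/(6*h - m)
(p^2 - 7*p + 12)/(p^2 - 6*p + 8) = (p - 3)/(p - 2)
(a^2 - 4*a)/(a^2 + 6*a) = (a - 4)/(a + 6)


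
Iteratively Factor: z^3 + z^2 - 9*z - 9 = (z + 3)*(z^2 - 2*z - 3) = (z + 1)*(z + 3)*(z - 3)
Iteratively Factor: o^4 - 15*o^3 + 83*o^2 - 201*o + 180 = (o - 3)*(o^3 - 12*o^2 + 47*o - 60) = (o - 3)^2*(o^2 - 9*o + 20) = (o - 4)*(o - 3)^2*(o - 5)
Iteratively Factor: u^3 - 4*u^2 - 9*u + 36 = (u + 3)*(u^2 - 7*u + 12) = (u - 3)*(u + 3)*(u - 4)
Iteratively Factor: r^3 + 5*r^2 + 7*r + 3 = (r + 1)*(r^2 + 4*r + 3) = (r + 1)^2*(r + 3)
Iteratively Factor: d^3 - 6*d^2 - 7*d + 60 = (d - 5)*(d^2 - d - 12) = (d - 5)*(d - 4)*(d + 3)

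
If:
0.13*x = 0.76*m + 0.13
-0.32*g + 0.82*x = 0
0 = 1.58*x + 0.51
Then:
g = -0.83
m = -0.23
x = -0.32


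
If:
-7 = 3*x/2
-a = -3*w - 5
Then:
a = 3*w + 5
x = -14/3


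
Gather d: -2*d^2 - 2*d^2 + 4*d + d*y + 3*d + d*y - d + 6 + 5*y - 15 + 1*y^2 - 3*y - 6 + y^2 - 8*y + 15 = -4*d^2 + d*(2*y + 6) + 2*y^2 - 6*y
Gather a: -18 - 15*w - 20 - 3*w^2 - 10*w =-3*w^2 - 25*w - 38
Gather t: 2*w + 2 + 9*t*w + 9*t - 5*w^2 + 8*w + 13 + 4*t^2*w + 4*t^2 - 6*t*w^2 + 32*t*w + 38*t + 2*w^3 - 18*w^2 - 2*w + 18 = t^2*(4*w + 4) + t*(-6*w^2 + 41*w + 47) + 2*w^3 - 23*w^2 + 8*w + 33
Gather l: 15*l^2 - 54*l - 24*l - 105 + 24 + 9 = 15*l^2 - 78*l - 72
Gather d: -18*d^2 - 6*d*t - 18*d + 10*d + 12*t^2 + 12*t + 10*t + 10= -18*d^2 + d*(-6*t - 8) + 12*t^2 + 22*t + 10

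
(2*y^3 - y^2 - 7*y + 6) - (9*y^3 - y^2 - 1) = -7*y^3 - 7*y + 7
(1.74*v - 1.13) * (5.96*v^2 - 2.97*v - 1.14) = 10.3704*v^3 - 11.9026*v^2 + 1.3725*v + 1.2882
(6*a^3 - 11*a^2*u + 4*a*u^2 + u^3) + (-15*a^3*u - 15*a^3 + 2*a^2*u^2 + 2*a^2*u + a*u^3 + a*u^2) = -15*a^3*u - 9*a^3 + 2*a^2*u^2 - 9*a^2*u + a*u^3 + 5*a*u^2 + u^3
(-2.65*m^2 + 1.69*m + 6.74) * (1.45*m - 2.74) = -3.8425*m^3 + 9.7115*m^2 + 5.1424*m - 18.4676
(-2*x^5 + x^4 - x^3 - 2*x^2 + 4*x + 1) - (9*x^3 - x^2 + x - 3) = -2*x^5 + x^4 - 10*x^3 - x^2 + 3*x + 4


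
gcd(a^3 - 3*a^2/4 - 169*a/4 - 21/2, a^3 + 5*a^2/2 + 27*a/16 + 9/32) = a + 1/4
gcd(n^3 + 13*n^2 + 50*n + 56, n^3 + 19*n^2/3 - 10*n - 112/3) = n^2 + 9*n + 14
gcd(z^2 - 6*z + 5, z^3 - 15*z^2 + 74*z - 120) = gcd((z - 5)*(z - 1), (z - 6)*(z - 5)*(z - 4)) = z - 5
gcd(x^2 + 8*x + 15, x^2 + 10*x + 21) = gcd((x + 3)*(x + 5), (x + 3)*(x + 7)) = x + 3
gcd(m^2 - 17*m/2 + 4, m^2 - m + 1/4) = m - 1/2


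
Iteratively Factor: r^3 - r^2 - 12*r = (r + 3)*(r^2 - 4*r) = (r - 4)*(r + 3)*(r)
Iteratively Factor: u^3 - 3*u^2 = (u)*(u^2 - 3*u) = u^2*(u - 3)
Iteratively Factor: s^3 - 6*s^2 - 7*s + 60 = (s - 5)*(s^2 - s - 12) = (s - 5)*(s - 4)*(s + 3)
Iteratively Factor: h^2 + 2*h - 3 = (h + 3)*(h - 1)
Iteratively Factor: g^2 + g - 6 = (g + 3)*(g - 2)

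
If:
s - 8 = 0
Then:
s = 8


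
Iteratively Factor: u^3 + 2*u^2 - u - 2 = (u + 1)*(u^2 + u - 2) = (u - 1)*(u + 1)*(u + 2)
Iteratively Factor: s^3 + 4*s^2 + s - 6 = (s + 3)*(s^2 + s - 2) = (s + 2)*(s + 3)*(s - 1)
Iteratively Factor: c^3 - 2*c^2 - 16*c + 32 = (c - 2)*(c^2 - 16) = (c - 4)*(c - 2)*(c + 4)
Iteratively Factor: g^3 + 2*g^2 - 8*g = (g)*(g^2 + 2*g - 8) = g*(g + 4)*(g - 2)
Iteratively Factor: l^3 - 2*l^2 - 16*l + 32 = (l - 2)*(l^2 - 16) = (l - 4)*(l - 2)*(l + 4)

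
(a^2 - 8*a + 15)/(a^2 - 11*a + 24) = (a - 5)/(a - 8)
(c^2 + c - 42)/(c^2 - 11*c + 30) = (c + 7)/(c - 5)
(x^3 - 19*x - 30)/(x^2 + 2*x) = x - 2 - 15/x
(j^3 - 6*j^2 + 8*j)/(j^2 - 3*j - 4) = j*(j - 2)/(j + 1)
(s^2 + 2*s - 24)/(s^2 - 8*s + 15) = (s^2 + 2*s - 24)/(s^2 - 8*s + 15)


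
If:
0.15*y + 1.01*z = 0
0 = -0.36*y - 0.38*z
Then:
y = 0.00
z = 0.00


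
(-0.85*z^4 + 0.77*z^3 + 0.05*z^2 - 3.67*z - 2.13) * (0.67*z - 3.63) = -0.5695*z^5 + 3.6014*z^4 - 2.7616*z^3 - 2.6404*z^2 + 11.895*z + 7.7319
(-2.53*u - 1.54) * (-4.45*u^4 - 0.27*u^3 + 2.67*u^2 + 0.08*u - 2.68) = 11.2585*u^5 + 7.5361*u^4 - 6.3393*u^3 - 4.3142*u^2 + 6.6572*u + 4.1272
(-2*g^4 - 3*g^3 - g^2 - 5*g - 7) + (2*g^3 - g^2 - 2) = -2*g^4 - g^3 - 2*g^2 - 5*g - 9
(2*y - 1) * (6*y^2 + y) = 12*y^3 - 4*y^2 - y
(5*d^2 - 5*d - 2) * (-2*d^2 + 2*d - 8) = -10*d^4 + 20*d^3 - 46*d^2 + 36*d + 16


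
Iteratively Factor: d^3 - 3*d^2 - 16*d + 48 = (d - 4)*(d^2 + d - 12) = (d - 4)*(d + 4)*(d - 3)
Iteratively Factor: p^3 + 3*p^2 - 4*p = (p)*(p^2 + 3*p - 4) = p*(p + 4)*(p - 1)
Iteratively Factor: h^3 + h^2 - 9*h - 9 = (h + 1)*(h^2 - 9) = (h - 3)*(h + 1)*(h + 3)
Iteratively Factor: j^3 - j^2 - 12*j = (j)*(j^2 - j - 12) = j*(j + 3)*(j - 4)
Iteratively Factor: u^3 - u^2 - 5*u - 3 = (u - 3)*(u^2 + 2*u + 1) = (u - 3)*(u + 1)*(u + 1)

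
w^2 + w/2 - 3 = (w - 3/2)*(w + 2)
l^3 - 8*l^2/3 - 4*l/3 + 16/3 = (l - 2)^2*(l + 4/3)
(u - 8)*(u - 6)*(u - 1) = u^3 - 15*u^2 + 62*u - 48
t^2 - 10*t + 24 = (t - 6)*(t - 4)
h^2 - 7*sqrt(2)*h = h*(h - 7*sqrt(2))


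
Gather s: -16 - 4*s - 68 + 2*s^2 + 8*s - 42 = 2*s^2 + 4*s - 126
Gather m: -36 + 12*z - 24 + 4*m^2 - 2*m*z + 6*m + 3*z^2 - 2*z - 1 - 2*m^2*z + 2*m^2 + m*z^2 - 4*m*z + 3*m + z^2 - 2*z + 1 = m^2*(6 - 2*z) + m*(z^2 - 6*z + 9) + 4*z^2 + 8*z - 60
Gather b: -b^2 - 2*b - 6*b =-b^2 - 8*b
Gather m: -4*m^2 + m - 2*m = -4*m^2 - m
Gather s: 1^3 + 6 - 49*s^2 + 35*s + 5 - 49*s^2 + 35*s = -98*s^2 + 70*s + 12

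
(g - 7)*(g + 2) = g^2 - 5*g - 14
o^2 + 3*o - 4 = (o - 1)*(o + 4)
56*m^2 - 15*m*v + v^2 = (-8*m + v)*(-7*m + v)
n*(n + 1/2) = n^2 + n/2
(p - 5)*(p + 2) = p^2 - 3*p - 10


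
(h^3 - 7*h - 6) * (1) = h^3 - 7*h - 6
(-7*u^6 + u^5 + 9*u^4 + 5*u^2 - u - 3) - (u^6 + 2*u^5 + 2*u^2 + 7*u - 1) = -8*u^6 - u^5 + 9*u^4 + 3*u^2 - 8*u - 2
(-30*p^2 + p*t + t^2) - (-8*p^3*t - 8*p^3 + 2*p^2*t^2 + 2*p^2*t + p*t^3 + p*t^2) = 8*p^3*t + 8*p^3 - 2*p^2*t^2 - 2*p^2*t - 30*p^2 - p*t^3 - p*t^2 + p*t + t^2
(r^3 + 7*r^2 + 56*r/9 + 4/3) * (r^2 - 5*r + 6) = r^5 + 2*r^4 - 205*r^3/9 + 110*r^2/9 + 92*r/3 + 8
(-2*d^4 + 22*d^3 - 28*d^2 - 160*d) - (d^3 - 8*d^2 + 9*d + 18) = -2*d^4 + 21*d^3 - 20*d^2 - 169*d - 18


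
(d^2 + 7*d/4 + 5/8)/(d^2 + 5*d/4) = (d + 1/2)/d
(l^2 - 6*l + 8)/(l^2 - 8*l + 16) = (l - 2)/(l - 4)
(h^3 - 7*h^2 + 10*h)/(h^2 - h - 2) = h*(h - 5)/(h + 1)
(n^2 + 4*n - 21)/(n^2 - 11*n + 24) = (n + 7)/(n - 8)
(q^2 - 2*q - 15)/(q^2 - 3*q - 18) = (q - 5)/(q - 6)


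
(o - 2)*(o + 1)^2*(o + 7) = o^4 + 7*o^3 - 3*o^2 - 23*o - 14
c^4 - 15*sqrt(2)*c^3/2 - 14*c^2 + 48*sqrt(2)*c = c*(c - 8*sqrt(2))*(c - 3*sqrt(2)/2)*(c + 2*sqrt(2))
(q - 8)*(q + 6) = q^2 - 2*q - 48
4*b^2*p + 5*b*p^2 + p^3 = p*(b + p)*(4*b + p)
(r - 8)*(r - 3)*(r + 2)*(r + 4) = r^4 - 5*r^3 - 34*r^2 + 56*r + 192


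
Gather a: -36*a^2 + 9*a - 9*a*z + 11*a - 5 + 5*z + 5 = -36*a^2 + a*(20 - 9*z) + 5*z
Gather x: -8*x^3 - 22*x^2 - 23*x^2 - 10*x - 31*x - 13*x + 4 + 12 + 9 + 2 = -8*x^3 - 45*x^2 - 54*x + 27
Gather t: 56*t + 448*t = 504*t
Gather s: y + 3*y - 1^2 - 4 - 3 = 4*y - 8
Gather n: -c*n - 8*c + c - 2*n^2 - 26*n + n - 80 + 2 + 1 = -7*c - 2*n^2 + n*(-c - 25) - 77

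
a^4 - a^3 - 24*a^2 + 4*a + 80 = (a - 5)*(a - 2)*(a + 2)*(a + 4)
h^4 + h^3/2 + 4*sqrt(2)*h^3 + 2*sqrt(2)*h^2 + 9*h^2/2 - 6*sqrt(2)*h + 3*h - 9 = (h - 1)*(h + 3/2)*(h + sqrt(2))*(h + 3*sqrt(2))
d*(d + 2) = d^2 + 2*d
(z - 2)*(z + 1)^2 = z^3 - 3*z - 2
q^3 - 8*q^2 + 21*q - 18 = (q - 3)^2*(q - 2)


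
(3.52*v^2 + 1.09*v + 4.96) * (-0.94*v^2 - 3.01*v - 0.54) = -3.3088*v^4 - 11.6198*v^3 - 9.8441*v^2 - 15.5182*v - 2.6784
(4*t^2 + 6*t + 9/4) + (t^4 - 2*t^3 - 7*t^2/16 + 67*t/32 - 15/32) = t^4 - 2*t^3 + 57*t^2/16 + 259*t/32 + 57/32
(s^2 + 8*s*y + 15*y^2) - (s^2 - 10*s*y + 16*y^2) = 18*s*y - y^2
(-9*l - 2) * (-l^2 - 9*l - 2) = 9*l^3 + 83*l^2 + 36*l + 4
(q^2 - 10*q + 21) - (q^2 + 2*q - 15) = 36 - 12*q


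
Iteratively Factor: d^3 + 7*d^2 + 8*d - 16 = (d + 4)*(d^2 + 3*d - 4) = (d - 1)*(d + 4)*(d + 4)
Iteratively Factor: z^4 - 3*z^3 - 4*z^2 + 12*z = (z)*(z^3 - 3*z^2 - 4*z + 12) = z*(z + 2)*(z^2 - 5*z + 6) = z*(z - 3)*(z + 2)*(z - 2)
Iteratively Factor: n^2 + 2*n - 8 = (n + 4)*(n - 2)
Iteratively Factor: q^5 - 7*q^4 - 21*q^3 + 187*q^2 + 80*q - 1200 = (q - 5)*(q^4 - 2*q^3 - 31*q^2 + 32*q + 240) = (q - 5)*(q + 4)*(q^3 - 6*q^2 - 7*q + 60) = (q - 5)*(q + 3)*(q + 4)*(q^2 - 9*q + 20) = (q - 5)^2*(q + 3)*(q + 4)*(q - 4)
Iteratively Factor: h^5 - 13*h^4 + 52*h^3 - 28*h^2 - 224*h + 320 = (h - 4)*(h^4 - 9*h^3 + 16*h^2 + 36*h - 80) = (h - 4)^2*(h^3 - 5*h^2 - 4*h + 20) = (h - 5)*(h - 4)^2*(h^2 - 4) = (h - 5)*(h - 4)^2*(h + 2)*(h - 2)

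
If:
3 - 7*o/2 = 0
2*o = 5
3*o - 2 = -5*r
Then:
No Solution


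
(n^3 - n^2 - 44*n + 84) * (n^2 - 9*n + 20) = n^5 - 10*n^4 - 15*n^3 + 460*n^2 - 1636*n + 1680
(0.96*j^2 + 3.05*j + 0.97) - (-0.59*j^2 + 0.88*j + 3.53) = 1.55*j^2 + 2.17*j - 2.56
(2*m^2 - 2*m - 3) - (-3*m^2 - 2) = 5*m^2 - 2*m - 1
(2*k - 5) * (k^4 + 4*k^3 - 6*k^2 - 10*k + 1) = 2*k^5 + 3*k^4 - 32*k^3 + 10*k^2 + 52*k - 5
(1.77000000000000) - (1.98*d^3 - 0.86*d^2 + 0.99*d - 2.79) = -1.98*d^3 + 0.86*d^2 - 0.99*d + 4.56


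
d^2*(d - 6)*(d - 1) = d^4 - 7*d^3 + 6*d^2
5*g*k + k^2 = k*(5*g + k)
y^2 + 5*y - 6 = (y - 1)*(y + 6)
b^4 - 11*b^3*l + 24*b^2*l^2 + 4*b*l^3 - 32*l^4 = (b - 8*l)*(b - 2*l)^2*(b + l)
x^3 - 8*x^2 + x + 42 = (x - 7)*(x - 3)*(x + 2)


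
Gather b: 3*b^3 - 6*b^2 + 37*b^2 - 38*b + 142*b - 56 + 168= 3*b^3 + 31*b^2 + 104*b + 112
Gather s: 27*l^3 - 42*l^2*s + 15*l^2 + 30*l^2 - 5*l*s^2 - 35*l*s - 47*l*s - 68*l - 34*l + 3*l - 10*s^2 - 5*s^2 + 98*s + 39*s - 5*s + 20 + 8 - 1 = 27*l^3 + 45*l^2 - 99*l + s^2*(-5*l - 15) + s*(-42*l^2 - 82*l + 132) + 27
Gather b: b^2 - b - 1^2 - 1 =b^2 - b - 2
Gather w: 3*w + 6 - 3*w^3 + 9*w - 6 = -3*w^3 + 12*w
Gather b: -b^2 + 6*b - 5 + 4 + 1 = -b^2 + 6*b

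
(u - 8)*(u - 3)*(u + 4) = u^3 - 7*u^2 - 20*u + 96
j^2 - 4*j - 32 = (j - 8)*(j + 4)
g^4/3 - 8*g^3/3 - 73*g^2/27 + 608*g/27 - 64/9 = (g/3 + 1)*(g - 8)*(g - 8/3)*(g - 1/3)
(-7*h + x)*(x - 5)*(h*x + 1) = -7*h^2*x^2 + 35*h^2*x + h*x^3 - 5*h*x^2 - 7*h*x + 35*h + x^2 - 5*x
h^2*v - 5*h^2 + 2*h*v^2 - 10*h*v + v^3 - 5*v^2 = (h + v)^2*(v - 5)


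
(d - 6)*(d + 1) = d^2 - 5*d - 6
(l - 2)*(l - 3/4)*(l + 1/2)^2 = l^4 - 7*l^3/4 - l^2 + 13*l/16 + 3/8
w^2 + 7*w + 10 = (w + 2)*(w + 5)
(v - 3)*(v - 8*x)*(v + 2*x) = v^3 - 6*v^2*x - 3*v^2 - 16*v*x^2 + 18*v*x + 48*x^2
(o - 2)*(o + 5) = o^2 + 3*o - 10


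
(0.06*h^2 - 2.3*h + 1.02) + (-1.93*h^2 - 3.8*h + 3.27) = -1.87*h^2 - 6.1*h + 4.29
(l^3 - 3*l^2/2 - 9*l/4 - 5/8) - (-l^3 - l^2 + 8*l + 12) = 2*l^3 - l^2/2 - 41*l/4 - 101/8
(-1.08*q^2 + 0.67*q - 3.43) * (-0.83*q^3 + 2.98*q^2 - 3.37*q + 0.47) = 0.8964*q^5 - 3.7745*q^4 + 8.4831*q^3 - 12.9869*q^2 + 11.874*q - 1.6121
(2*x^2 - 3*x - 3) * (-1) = -2*x^2 + 3*x + 3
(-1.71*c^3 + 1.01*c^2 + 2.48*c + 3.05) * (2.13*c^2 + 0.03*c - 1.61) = -3.6423*c^5 + 2.1*c^4 + 8.0658*c^3 + 4.9448*c^2 - 3.9013*c - 4.9105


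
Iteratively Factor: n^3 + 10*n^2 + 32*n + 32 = (n + 2)*(n^2 + 8*n + 16) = (n + 2)*(n + 4)*(n + 4)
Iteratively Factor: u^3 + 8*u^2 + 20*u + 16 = (u + 2)*(u^2 + 6*u + 8) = (u + 2)^2*(u + 4)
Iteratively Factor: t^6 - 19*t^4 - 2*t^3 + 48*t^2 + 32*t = (t - 4)*(t^5 + 4*t^4 - 3*t^3 - 14*t^2 - 8*t) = (t - 4)*(t - 2)*(t^4 + 6*t^3 + 9*t^2 + 4*t) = (t - 4)*(t - 2)*(t + 1)*(t^3 + 5*t^2 + 4*t) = (t - 4)*(t - 2)*(t + 1)*(t + 4)*(t^2 + t) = (t - 4)*(t - 2)*(t + 1)^2*(t + 4)*(t)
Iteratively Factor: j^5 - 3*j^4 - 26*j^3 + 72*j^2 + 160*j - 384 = (j + 4)*(j^4 - 7*j^3 + 2*j^2 + 64*j - 96) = (j - 2)*(j + 4)*(j^3 - 5*j^2 - 8*j + 48) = (j - 4)*(j - 2)*(j + 4)*(j^2 - j - 12) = (j - 4)*(j - 2)*(j + 3)*(j + 4)*(j - 4)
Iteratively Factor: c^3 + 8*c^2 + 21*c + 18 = (c + 3)*(c^2 + 5*c + 6) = (c + 2)*(c + 3)*(c + 3)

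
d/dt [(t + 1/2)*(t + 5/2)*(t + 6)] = 3*t^2 + 18*t + 77/4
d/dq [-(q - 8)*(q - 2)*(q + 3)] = -3*q^2 + 14*q + 14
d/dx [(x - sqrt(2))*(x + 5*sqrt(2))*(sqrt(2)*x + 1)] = 3*sqrt(2)*x^2 + 18*x - 6*sqrt(2)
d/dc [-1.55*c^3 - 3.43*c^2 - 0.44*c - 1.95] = -4.65*c^2 - 6.86*c - 0.44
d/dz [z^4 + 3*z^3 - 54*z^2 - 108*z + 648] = 4*z^3 + 9*z^2 - 108*z - 108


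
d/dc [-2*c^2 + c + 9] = 1 - 4*c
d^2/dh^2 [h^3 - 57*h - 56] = 6*h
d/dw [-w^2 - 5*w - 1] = -2*w - 5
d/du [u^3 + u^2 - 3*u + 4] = 3*u^2 + 2*u - 3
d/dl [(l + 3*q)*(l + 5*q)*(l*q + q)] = q*(3*l^2 + 16*l*q + 2*l + 15*q^2 + 8*q)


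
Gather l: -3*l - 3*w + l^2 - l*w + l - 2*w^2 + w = l^2 + l*(-w - 2) - 2*w^2 - 2*w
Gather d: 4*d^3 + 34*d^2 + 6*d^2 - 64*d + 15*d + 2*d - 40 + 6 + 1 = 4*d^3 + 40*d^2 - 47*d - 33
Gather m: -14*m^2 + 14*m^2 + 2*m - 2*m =0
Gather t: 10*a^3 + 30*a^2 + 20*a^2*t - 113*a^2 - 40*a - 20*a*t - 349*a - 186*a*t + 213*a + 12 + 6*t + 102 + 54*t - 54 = 10*a^3 - 83*a^2 - 176*a + t*(20*a^2 - 206*a + 60) + 60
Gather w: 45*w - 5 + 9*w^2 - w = 9*w^2 + 44*w - 5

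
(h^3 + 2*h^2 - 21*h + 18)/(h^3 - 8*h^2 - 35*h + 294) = (h^2 - 4*h + 3)/(h^2 - 14*h + 49)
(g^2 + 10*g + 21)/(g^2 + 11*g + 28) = (g + 3)/(g + 4)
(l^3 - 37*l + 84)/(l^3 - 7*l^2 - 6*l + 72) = (l^2 + 4*l - 21)/(l^2 - 3*l - 18)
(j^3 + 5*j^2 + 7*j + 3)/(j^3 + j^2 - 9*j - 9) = (j + 1)/(j - 3)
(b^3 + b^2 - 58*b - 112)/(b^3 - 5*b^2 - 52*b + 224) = (b + 2)/(b - 4)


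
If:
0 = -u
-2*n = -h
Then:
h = 2*n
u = 0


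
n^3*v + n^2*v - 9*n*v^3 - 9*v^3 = (n - 3*v)*(n + 3*v)*(n*v + v)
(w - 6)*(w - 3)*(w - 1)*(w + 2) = w^4 - 8*w^3 + 7*w^2 + 36*w - 36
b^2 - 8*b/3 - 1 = (b - 3)*(b + 1/3)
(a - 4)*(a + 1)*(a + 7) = a^3 + 4*a^2 - 25*a - 28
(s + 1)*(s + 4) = s^2 + 5*s + 4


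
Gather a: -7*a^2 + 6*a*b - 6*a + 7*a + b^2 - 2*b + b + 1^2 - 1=-7*a^2 + a*(6*b + 1) + b^2 - b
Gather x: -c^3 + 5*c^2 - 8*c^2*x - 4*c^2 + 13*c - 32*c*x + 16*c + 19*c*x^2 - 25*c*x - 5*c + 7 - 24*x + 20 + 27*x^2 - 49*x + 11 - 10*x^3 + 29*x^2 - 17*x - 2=-c^3 + c^2 + 24*c - 10*x^3 + x^2*(19*c + 56) + x*(-8*c^2 - 57*c - 90) + 36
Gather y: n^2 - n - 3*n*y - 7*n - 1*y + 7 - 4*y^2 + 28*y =n^2 - 8*n - 4*y^2 + y*(27 - 3*n) + 7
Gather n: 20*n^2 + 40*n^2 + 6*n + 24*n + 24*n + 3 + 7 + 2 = 60*n^2 + 54*n + 12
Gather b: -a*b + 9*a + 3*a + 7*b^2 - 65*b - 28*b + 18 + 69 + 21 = 12*a + 7*b^2 + b*(-a - 93) + 108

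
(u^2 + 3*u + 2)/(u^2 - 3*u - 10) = (u + 1)/(u - 5)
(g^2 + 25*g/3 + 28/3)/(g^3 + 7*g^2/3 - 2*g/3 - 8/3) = (g + 7)/(g^2 + g - 2)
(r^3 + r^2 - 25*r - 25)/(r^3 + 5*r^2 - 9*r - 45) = (r^2 - 4*r - 5)/(r^2 - 9)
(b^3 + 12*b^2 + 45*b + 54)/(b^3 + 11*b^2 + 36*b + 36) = (b + 3)/(b + 2)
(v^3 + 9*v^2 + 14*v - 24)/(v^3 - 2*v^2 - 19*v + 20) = (v + 6)/(v - 5)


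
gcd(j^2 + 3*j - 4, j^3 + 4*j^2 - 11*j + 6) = j - 1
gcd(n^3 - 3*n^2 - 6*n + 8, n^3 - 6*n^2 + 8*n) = n - 4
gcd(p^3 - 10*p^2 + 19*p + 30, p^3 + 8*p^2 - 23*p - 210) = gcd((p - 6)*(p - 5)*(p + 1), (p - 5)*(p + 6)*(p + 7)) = p - 5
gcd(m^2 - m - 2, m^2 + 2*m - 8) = m - 2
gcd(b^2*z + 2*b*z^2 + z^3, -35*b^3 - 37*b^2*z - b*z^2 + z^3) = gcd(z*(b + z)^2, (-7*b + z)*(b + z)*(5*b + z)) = b + z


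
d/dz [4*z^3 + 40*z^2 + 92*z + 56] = 12*z^2 + 80*z + 92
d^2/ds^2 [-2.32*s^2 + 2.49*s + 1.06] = -4.64000000000000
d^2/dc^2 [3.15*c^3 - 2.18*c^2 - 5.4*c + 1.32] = 18.9*c - 4.36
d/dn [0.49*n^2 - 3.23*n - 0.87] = 0.98*n - 3.23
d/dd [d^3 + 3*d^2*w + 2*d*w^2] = 3*d^2 + 6*d*w + 2*w^2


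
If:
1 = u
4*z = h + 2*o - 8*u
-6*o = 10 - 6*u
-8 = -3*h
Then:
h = 8/3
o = -2/3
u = 1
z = -5/3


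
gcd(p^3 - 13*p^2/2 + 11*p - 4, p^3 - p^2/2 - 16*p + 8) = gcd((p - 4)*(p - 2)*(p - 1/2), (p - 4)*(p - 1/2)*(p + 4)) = p^2 - 9*p/2 + 2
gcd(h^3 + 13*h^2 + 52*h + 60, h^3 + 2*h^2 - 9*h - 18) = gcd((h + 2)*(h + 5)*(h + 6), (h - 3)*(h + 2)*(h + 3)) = h + 2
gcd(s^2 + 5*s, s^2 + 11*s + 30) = s + 5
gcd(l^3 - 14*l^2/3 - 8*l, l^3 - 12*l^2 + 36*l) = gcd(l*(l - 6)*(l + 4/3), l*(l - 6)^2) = l^2 - 6*l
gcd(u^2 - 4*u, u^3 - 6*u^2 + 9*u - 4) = u - 4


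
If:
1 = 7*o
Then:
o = 1/7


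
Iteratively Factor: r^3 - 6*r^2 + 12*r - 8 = (r - 2)*(r^2 - 4*r + 4) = (r - 2)^2*(r - 2)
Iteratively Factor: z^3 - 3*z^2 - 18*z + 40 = (z - 5)*(z^2 + 2*z - 8) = (z - 5)*(z + 4)*(z - 2)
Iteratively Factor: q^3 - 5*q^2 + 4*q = (q - 1)*(q^2 - 4*q) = (q - 4)*(q - 1)*(q)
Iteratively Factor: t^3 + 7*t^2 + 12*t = (t + 3)*(t^2 + 4*t) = t*(t + 3)*(t + 4)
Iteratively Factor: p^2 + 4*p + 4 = (p + 2)*(p + 2)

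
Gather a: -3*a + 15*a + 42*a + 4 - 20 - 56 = 54*a - 72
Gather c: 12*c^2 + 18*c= 12*c^2 + 18*c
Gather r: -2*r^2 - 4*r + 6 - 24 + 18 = -2*r^2 - 4*r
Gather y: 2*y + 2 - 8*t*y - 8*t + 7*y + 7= -8*t + y*(9 - 8*t) + 9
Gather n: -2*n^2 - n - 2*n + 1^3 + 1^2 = -2*n^2 - 3*n + 2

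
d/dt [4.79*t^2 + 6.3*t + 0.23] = 9.58*t + 6.3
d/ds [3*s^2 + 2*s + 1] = 6*s + 2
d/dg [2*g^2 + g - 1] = 4*g + 1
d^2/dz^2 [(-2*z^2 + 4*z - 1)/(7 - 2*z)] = 92/(8*z^3 - 84*z^2 + 294*z - 343)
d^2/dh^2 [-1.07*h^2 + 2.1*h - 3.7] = -2.14000000000000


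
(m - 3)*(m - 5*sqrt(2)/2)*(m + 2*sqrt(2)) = m^3 - 3*m^2 - sqrt(2)*m^2/2 - 10*m + 3*sqrt(2)*m/2 + 30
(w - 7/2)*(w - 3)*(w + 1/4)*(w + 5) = w^4 - 5*w^3/4 - 179*w^2/8 + 47*w + 105/8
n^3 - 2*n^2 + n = n*(n - 1)^2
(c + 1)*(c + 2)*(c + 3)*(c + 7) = c^4 + 13*c^3 + 53*c^2 + 83*c + 42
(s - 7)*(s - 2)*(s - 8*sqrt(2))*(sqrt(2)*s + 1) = sqrt(2)*s^4 - 15*s^3 - 9*sqrt(2)*s^3 + 6*sqrt(2)*s^2 + 135*s^2 - 210*s + 72*sqrt(2)*s - 112*sqrt(2)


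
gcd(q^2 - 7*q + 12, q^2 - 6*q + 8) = q - 4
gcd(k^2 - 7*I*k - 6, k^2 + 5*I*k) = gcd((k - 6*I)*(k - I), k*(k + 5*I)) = 1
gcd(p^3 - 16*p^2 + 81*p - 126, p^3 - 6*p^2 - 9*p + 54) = p^2 - 9*p + 18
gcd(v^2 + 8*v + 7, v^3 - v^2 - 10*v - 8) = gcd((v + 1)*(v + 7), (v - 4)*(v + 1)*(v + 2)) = v + 1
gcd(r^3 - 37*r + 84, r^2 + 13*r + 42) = r + 7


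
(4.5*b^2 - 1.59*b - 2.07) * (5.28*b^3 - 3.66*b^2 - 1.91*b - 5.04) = 23.76*b^5 - 24.8652*b^4 - 13.7052*b^3 - 12.0669*b^2 + 11.9673*b + 10.4328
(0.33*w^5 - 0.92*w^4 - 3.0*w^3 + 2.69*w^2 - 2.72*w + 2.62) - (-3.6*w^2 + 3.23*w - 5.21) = 0.33*w^5 - 0.92*w^4 - 3.0*w^3 + 6.29*w^2 - 5.95*w + 7.83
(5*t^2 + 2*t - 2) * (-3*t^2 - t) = -15*t^4 - 11*t^3 + 4*t^2 + 2*t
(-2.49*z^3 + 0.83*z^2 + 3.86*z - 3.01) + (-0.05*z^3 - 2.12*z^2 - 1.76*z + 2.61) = -2.54*z^3 - 1.29*z^2 + 2.1*z - 0.4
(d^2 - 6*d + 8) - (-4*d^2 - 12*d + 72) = 5*d^2 + 6*d - 64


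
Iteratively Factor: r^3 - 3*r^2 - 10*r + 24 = (r - 2)*(r^2 - r - 12) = (r - 4)*(r - 2)*(r + 3)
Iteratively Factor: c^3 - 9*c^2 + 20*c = (c - 5)*(c^2 - 4*c) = (c - 5)*(c - 4)*(c)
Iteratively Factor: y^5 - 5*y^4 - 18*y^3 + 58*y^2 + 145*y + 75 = (y - 5)*(y^4 - 18*y^2 - 32*y - 15) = (y - 5)*(y + 1)*(y^3 - y^2 - 17*y - 15) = (y - 5)^2*(y + 1)*(y^2 + 4*y + 3) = (y - 5)^2*(y + 1)*(y + 3)*(y + 1)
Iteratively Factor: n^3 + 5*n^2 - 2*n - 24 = (n + 3)*(n^2 + 2*n - 8) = (n + 3)*(n + 4)*(n - 2)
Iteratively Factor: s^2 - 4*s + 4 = (s - 2)*(s - 2)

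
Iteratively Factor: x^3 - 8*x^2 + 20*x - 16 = (x - 2)*(x^2 - 6*x + 8) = (x - 2)^2*(x - 4)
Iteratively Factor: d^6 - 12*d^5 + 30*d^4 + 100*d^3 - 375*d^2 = (d - 5)*(d^5 - 7*d^4 - 5*d^3 + 75*d^2) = d*(d - 5)*(d^4 - 7*d^3 - 5*d^2 + 75*d) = d^2*(d - 5)*(d^3 - 7*d^2 - 5*d + 75) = d^2*(d - 5)^2*(d^2 - 2*d - 15) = d^2*(d - 5)^2*(d + 3)*(d - 5)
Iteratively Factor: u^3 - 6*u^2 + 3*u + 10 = (u - 5)*(u^2 - u - 2) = (u - 5)*(u + 1)*(u - 2)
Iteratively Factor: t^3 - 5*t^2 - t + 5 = (t - 5)*(t^2 - 1) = (t - 5)*(t - 1)*(t + 1)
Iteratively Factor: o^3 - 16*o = (o)*(o^2 - 16) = o*(o - 4)*(o + 4)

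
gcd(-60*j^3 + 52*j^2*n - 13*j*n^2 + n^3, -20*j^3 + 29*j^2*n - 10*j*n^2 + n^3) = 5*j - n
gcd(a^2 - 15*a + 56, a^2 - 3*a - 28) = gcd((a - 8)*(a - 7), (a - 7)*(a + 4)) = a - 7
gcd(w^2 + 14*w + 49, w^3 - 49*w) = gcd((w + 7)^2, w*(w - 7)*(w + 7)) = w + 7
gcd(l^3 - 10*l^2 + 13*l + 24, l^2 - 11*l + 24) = l^2 - 11*l + 24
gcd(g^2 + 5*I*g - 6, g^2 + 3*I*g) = g + 3*I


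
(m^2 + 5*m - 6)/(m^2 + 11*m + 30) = (m - 1)/(m + 5)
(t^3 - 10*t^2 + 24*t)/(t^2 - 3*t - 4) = t*(t - 6)/(t + 1)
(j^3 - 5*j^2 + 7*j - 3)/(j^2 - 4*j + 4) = (j^3 - 5*j^2 + 7*j - 3)/(j^2 - 4*j + 4)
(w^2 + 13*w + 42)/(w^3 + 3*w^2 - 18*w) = (w + 7)/(w*(w - 3))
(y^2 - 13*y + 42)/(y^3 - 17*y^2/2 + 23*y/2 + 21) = 2*(y - 7)/(2*y^2 - 5*y - 7)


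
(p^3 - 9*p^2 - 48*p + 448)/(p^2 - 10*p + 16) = (p^2 - p - 56)/(p - 2)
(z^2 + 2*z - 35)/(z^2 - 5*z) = (z + 7)/z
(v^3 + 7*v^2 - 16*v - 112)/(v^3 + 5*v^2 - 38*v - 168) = (v - 4)/(v - 6)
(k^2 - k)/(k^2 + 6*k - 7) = k/(k + 7)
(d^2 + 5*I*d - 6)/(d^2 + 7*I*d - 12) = (d + 2*I)/(d + 4*I)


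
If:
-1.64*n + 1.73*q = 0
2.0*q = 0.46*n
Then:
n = 0.00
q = 0.00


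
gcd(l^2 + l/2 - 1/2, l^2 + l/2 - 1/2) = l^2 + l/2 - 1/2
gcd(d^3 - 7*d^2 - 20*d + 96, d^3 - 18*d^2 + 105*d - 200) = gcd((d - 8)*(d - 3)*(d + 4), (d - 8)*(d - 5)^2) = d - 8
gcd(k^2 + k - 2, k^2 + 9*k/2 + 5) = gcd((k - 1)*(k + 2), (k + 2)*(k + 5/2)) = k + 2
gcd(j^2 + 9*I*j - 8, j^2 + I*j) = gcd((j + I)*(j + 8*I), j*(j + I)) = j + I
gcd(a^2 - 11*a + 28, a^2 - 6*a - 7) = a - 7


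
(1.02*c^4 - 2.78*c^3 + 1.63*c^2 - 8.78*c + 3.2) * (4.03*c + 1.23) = 4.1106*c^5 - 9.9488*c^4 + 3.1495*c^3 - 33.3785*c^2 + 2.0966*c + 3.936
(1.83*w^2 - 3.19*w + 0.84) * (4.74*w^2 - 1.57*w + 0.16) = 8.6742*w^4 - 17.9937*w^3 + 9.2827*w^2 - 1.8292*w + 0.1344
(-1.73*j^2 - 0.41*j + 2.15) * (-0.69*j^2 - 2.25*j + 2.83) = 1.1937*j^4 + 4.1754*j^3 - 5.4569*j^2 - 5.9978*j + 6.0845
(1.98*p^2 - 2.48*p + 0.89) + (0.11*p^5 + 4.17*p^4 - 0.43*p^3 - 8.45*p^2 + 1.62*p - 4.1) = 0.11*p^5 + 4.17*p^4 - 0.43*p^3 - 6.47*p^2 - 0.86*p - 3.21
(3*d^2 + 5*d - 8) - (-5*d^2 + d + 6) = 8*d^2 + 4*d - 14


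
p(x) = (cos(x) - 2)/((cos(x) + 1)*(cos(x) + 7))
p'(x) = (cos(x) - 2)*sin(x)/((cos(x) + 1)*(cos(x) + 7)^2) + (cos(x) - 2)*sin(x)/((cos(x) + 1)^2*(cos(x) + 7)) - sin(x)/((cos(x) + 1)*(cos(x) + 7))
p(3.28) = -52.04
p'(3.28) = 754.31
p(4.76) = -0.26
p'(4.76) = 0.42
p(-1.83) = -0.45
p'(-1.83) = 0.84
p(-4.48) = -0.43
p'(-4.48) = -0.79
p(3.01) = -57.58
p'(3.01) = -877.67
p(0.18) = -0.06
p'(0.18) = -0.02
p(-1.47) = -0.24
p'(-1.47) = 0.38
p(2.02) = -0.66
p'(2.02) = -1.38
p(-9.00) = -5.38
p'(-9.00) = 26.07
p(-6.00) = -0.07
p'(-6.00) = -0.03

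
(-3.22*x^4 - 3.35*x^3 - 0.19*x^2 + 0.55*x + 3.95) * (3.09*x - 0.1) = -9.9498*x^5 - 10.0295*x^4 - 0.2521*x^3 + 1.7185*x^2 + 12.1505*x - 0.395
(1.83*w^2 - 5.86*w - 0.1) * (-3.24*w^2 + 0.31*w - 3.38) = -5.9292*w^4 + 19.5537*w^3 - 7.678*w^2 + 19.7758*w + 0.338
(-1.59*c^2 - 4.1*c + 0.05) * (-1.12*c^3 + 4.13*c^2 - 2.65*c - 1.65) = 1.7808*c^5 - 1.9747*c^4 - 12.7755*c^3 + 13.695*c^2 + 6.6325*c - 0.0825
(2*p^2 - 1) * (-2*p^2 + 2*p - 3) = -4*p^4 + 4*p^3 - 4*p^2 - 2*p + 3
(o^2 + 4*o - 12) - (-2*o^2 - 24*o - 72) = 3*o^2 + 28*o + 60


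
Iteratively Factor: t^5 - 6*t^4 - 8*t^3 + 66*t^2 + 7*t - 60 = (t - 5)*(t^4 - t^3 - 13*t^2 + t + 12) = (t - 5)*(t - 1)*(t^3 - 13*t - 12) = (t - 5)*(t - 4)*(t - 1)*(t^2 + 4*t + 3) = (t - 5)*(t - 4)*(t - 1)*(t + 1)*(t + 3)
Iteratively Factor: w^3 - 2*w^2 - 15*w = (w)*(w^2 - 2*w - 15) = w*(w - 5)*(w + 3)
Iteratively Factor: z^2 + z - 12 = (z + 4)*(z - 3)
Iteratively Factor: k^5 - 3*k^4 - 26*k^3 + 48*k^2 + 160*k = (k - 4)*(k^4 + k^3 - 22*k^2 - 40*k) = (k - 4)*(k + 2)*(k^3 - k^2 - 20*k) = (k - 4)*(k + 2)*(k + 4)*(k^2 - 5*k) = k*(k - 4)*(k + 2)*(k + 4)*(k - 5)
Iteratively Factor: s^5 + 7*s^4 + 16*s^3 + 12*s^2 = (s)*(s^4 + 7*s^3 + 16*s^2 + 12*s) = s*(s + 2)*(s^3 + 5*s^2 + 6*s) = s^2*(s + 2)*(s^2 + 5*s + 6) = s^2*(s + 2)^2*(s + 3)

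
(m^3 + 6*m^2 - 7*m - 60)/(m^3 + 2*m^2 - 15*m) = (m + 4)/m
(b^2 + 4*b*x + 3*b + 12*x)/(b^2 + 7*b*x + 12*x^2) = (b + 3)/(b + 3*x)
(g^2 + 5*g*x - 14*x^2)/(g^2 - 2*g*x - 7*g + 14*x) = (g + 7*x)/(g - 7)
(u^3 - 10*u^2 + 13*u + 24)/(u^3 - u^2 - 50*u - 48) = (u - 3)/(u + 6)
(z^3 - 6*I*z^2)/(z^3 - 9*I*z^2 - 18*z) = z/(z - 3*I)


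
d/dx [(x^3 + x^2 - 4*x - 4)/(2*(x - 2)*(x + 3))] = (x^2 + 6*x + 7)/(2*(x^2 + 6*x + 9))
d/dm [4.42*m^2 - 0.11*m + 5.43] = 8.84*m - 0.11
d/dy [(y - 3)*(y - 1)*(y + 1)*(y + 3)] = 4*y*(y^2 - 5)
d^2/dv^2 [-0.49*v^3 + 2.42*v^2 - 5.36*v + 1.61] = 4.84 - 2.94*v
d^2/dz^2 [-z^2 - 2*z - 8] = -2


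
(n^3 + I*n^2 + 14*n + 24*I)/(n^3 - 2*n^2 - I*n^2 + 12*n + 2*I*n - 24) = (n + 2*I)/(n - 2)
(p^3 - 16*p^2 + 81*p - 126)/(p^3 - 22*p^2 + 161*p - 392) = (p^2 - 9*p + 18)/(p^2 - 15*p + 56)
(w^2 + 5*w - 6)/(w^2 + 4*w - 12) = (w - 1)/(w - 2)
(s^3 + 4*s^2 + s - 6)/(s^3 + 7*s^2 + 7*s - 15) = (s + 2)/(s + 5)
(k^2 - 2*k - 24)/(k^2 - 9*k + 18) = (k + 4)/(k - 3)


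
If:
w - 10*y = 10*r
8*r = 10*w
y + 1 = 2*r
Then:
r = 25/73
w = 20/73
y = -23/73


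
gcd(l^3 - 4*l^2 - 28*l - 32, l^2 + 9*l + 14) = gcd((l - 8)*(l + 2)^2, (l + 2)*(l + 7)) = l + 2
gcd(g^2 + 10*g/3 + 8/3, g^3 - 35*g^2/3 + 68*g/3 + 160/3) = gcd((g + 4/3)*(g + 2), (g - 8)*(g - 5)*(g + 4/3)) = g + 4/3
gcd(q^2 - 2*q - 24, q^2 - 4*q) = 1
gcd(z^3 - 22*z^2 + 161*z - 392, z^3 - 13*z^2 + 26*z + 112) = z^2 - 15*z + 56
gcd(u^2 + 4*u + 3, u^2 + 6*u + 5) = u + 1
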